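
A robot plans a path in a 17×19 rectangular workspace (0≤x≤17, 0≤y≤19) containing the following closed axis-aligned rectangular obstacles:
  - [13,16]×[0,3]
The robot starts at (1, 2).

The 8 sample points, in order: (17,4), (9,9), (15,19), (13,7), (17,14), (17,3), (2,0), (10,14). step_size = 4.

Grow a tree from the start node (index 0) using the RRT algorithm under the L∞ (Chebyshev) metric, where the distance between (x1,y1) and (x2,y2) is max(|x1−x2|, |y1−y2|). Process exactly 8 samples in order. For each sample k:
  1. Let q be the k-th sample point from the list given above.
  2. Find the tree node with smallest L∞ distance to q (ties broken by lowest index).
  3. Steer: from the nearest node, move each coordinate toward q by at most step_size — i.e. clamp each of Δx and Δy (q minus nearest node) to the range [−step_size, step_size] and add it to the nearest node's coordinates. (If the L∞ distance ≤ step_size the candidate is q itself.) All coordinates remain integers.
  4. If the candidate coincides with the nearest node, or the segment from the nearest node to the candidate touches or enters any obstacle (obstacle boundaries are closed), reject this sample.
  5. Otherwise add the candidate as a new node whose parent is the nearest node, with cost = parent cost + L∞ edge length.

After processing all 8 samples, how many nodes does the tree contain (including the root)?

Node count: 9

1. q=(17,4) nearest=0 d=16 new=(5,4) → add node 1 parent=0 cost=4
2. q=(9,9) nearest=1 d=5 new=(9,8) → add node 2 parent=1 cost=8
3. q=(15,19) nearest=2 d=11 new=(13,12) → add node 3 parent=2 cost=12
4. q=(13,7) nearest=2 d=4 new=(13,7) → add node 4 parent=2 cost=12
5. q=(17,14) nearest=3 d=4 new=(17,14) → add node 5 parent=3 cost=16
6. q=(17,3) nearest=4 d=4 new=(17,3) → add node 6 parent=4 cost=16
7. q=(2,0) nearest=0 d=2 new=(2,0) → add node 7 parent=0 cost=2
8. q=(10,14) nearest=3 d=3 new=(10,14) → add node 8 parent=3 cost=15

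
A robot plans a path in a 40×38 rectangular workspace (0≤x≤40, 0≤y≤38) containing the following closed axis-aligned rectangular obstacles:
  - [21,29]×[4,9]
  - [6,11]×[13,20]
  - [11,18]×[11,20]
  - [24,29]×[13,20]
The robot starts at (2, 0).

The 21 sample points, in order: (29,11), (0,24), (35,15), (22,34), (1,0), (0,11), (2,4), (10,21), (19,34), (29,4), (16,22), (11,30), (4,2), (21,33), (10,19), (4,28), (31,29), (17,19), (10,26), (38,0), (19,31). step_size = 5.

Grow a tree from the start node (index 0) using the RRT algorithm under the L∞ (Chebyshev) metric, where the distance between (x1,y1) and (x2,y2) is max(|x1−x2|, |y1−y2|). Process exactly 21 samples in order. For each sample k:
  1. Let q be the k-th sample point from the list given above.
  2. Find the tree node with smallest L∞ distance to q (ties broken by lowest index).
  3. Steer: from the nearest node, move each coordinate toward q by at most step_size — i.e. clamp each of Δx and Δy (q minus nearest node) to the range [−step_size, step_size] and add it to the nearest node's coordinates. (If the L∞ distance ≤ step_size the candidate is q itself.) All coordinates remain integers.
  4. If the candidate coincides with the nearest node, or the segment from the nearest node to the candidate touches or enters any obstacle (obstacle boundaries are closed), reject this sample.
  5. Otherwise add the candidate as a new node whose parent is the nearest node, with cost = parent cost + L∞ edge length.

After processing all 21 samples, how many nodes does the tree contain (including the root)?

Node count: 14

1. q=(29,11) nearest=0 d=27 new=(7,5) → add node 1 parent=0 cost=5
2. q=(0,24) nearest=1 d=19 new=(2,10) → add node 2 parent=1 cost=10
3. q=(35,15) nearest=1 d=28 new=(12,10) → add node 3 parent=1 cost=10
4. q=(22,34) nearest=2 d=24 new=(7,15) → blocked by [6,11]×[13,20], reject
5. q=(1,0) nearest=0 d=1 new=(1,0) → add node 4 parent=0 cost=1
6. q=(0,11) nearest=2 d=2 new=(0,11) → add node 5 parent=2 cost=12
7. q=(2,4) nearest=0 d=4 new=(2,4) → add node 6 parent=0 cost=4
8. q=(10,21) nearest=5 d=10 new=(5,16) → add node 7 parent=5 cost=17
9. q=(19,34) nearest=7 d=18 new=(10,21) → blocked by [6,11]×[13,20], reject
10. q=(29,4) nearest=3 d=17 new=(17,5) → add node 8 parent=3 cost=15
11. q=(16,22) nearest=7 d=11 new=(10,21) → blocked by [6,11]×[13,20], reject
12. q=(11,30) nearest=7 d=14 new=(10,21) → blocked by [6,11]×[13,20], reject
13. q=(4,2) nearest=0 d=2 new=(4,2) → add node 9 parent=0 cost=2
14. q=(21,33) nearest=7 d=17 new=(10,21) → blocked by [6,11]×[13,20], reject
15. q=(10,19) nearest=7 d=5 new=(10,19) → blocked by [6,11]×[13,20], reject
16. q=(4,28) nearest=7 d=12 new=(4,21) → add node 10 parent=7 cost=22
17. q=(31,29) nearest=3 d=19 new=(17,15) → blocked by [11,18]×[11,20], reject
18. q=(17,19) nearest=3 d=9 new=(17,15) → blocked by [11,18]×[11,20], reject
19. q=(10,26) nearest=10 d=6 new=(9,26) → add node 11 parent=10 cost=27
20. q=(38,0) nearest=8 d=21 new=(22,0) → add node 12 parent=8 cost=20
21. q=(19,31) nearest=11 d=10 new=(14,31) → add node 13 parent=11 cost=32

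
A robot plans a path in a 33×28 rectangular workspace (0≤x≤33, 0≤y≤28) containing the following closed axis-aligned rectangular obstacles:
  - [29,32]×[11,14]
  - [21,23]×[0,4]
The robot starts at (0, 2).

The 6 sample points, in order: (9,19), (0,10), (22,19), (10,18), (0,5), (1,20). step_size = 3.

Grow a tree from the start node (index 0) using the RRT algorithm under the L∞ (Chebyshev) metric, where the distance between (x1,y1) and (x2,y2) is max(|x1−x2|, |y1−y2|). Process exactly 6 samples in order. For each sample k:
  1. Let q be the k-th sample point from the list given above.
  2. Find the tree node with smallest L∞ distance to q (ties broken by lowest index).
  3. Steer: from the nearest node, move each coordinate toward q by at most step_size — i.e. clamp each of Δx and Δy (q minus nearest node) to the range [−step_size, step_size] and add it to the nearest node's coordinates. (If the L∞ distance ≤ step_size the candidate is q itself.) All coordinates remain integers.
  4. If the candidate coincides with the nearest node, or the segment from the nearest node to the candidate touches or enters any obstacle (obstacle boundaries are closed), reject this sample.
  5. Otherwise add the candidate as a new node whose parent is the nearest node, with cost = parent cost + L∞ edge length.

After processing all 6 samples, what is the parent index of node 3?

Parent of node 3: 1

1. q=(9,19) nearest=0 d=17 new=(3,5) → add node 1 parent=0 cost=3
2. q=(0,10) nearest=1 d=5 new=(0,8) → add node 2 parent=1 cost=6
3. q=(22,19) nearest=1 d=19 new=(6,8) → add node 3 parent=1 cost=6
4. q=(10,18) nearest=2 d=10 new=(3,11) → add node 4 parent=2 cost=9
5. q=(0,5) nearest=0 d=3 new=(0,5) → add node 5 parent=0 cost=3
6. q=(1,20) nearest=4 d=9 new=(1,14) → add node 6 parent=4 cost=12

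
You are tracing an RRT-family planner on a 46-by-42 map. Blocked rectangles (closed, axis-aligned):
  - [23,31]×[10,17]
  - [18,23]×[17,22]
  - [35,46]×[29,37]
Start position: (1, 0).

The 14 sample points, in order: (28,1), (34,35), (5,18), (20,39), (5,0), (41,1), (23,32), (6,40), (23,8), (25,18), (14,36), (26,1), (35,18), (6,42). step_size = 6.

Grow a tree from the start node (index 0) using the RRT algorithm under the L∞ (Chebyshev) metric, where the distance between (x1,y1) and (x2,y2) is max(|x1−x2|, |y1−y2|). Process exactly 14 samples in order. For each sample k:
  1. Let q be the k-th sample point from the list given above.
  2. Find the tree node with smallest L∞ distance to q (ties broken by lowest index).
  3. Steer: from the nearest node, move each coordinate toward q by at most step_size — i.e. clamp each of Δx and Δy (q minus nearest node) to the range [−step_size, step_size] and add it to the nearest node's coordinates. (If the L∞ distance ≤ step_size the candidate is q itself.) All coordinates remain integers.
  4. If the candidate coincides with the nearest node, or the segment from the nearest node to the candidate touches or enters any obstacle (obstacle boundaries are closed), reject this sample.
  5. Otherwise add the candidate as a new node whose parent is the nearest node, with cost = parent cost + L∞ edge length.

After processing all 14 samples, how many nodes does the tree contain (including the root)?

Node count: 13

1. q=(28,1) nearest=0 d=27 new=(7,1) → add node 1 parent=0 cost=6
2. q=(34,35) nearest=1 d=34 new=(13,7) → add node 2 parent=1 cost=12
3. q=(5,18) nearest=2 d=11 new=(7,13) → add node 3 parent=2 cost=18
4. q=(20,39) nearest=3 d=26 new=(13,19) → add node 4 parent=3 cost=24
5. q=(5,0) nearest=1 d=2 new=(5,0) → add node 5 parent=1 cost=8
6. q=(41,1) nearest=2 d=28 new=(19,1) → add node 6 parent=2 cost=18
7. q=(23,32) nearest=4 d=13 new=(19,25) → add node 7 parent=4 cost=30
8. q=(6,40) nearest=7 d=15 new=(13,31) → add node 8 parent=7 cost=36
9. q=(23,8) nearest=6 d=7 new=(23,7) → add node 9 parent=6 cost=24
10. q=(25,18) nearest=7 d=7 new=(25,19) → blocked by [18,23]×[17,22], reject
11. q=(14,36) nearest=8 d=5 new=(14,36) → add node 10 parent=8 cost=41
12. q=(26,1) nearest=9 d=6 new=(26,1) → add node 11 parent=9 cost=30
13. q=(35,18) nearest=9 d=12 new=(29,13) → blocked by [23,31]×[10,17], reject
14. q=(6,42) nearest=10 d=8 new=(8,42) → add node 12 parent=10 cost=47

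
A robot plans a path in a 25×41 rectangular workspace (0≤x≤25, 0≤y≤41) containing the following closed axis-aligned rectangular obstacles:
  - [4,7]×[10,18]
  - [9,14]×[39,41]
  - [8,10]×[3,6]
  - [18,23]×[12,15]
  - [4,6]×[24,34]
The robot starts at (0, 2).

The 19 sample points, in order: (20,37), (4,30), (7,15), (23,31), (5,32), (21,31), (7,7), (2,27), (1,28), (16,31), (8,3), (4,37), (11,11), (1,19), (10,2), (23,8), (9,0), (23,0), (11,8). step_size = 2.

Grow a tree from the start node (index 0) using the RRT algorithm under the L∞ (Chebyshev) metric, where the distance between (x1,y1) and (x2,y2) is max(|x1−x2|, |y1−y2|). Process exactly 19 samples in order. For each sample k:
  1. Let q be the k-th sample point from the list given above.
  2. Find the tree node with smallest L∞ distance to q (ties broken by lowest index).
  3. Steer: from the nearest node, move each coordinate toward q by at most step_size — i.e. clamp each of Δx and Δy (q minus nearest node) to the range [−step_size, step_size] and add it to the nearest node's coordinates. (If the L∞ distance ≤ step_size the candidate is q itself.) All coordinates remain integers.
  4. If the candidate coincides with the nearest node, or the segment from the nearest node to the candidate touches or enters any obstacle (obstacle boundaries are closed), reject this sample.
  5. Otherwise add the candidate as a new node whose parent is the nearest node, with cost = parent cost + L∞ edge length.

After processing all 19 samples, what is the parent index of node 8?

Parent of node 8: 7

1. q=(20,37) nearest=0 d=35 new=(2,4) → add node 1 parent=0 cost=2
2. q=(4,30) nearest=1 d=26 new=(4,6) → add node 2 parent=1 cost=4
3. q=(7,15) nearest=2 d=9 new=(6,8) → add node 3 parent=2 cost=6
4. q=(23,31) nearest=3 d=23 new=(8,10) → add node 4 parent=3 cost=8
5. q=(5,32) nearest=4 d=22 new=(6,12) → blocked by [4,7]×[10,18], reject
6. q=(21,31) nearest=4 d=21 new=(10,12) → add node 5 parent=4 cost=10
7. q=(7,7) nearest=3 d=1 new=(7,7) → add node 6 parent=3 cost=7
8. q=(2,27) nearest=5 d=15 new=(8,14) → add node 7 parent=5 cost=12
9. q=(1,28) nearest=7 d=14 new=(6,16) → blocked by [4,7]×[10,18], reject
10. q=(16,31) nearest=7 d=17 new=(10,16) → add node 8 parent=7 cost=14
11. q=(8,3) nearest=2 d=4 new=(6,4) → add node 9 parent=2 cost=6
12. q=(4,37) nearest=8 d=21 new=(8,18) → add node 10 parent=8 cost=16
13. q=(11,11) nearest=5 d=1 new=(11,11) → add node 11 parent=5 cost=11
14. q=(1,19) nearest=7 d=7 new=(6,16) → blocked by [4,7]×[10,18], reject
15. q=(10,2) nearest=9 d=4 new=(8,2) → add node 12 parent=9 cost=8
16. q=(23,8) nearest=11 d=12 new=(13,9) → add node 13 parent=11 cost=13
17. q=(9,0) nearest=12 d=2 new=(9,0) → add node 14 parent=12 cost=10
18. q=(23,0) nearest=13 d=10 new=(15,7) → add node 15 parent=13 cost=15
19. q=(11,8) nearest=13 d=2 new=(11,8) → add node 16 parent=13 cost=15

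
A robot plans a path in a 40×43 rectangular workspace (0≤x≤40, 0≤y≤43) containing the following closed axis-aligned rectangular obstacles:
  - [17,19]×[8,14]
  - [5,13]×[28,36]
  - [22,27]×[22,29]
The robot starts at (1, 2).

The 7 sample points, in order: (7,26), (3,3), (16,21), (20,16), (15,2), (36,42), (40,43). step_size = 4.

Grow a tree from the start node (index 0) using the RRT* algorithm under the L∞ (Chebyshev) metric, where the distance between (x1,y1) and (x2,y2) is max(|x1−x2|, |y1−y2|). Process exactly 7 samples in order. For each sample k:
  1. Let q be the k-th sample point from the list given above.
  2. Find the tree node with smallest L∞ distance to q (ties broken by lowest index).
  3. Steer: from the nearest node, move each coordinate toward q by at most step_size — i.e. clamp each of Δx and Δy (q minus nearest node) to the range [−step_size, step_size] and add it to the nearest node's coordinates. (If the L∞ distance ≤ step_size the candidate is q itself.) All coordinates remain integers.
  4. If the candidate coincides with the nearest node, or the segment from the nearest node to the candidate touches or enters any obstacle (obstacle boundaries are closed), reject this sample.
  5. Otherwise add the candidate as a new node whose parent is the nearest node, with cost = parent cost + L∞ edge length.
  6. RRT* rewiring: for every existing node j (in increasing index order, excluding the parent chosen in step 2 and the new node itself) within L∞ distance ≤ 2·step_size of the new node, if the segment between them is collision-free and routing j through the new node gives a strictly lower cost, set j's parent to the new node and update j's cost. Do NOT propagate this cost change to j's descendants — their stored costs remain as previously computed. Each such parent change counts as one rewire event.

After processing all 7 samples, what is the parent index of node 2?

Parent of node 2: 0

1. q=(7,26) nearest=0 d=24 new=(5,6) → add node 1 parent=0 cost=4
2. q=(3,3) nearest=0 d=2 new=(3,3) → add node 2 parent=0 cost=2
3. q=(16,21) nearest=1 d=15 new=(9,10) → add node 3 parent=1 cost=8
4. q=(20,16) nearest=3 d=11 new=(13,14) → add node 4 parent=3 cost=12
5. q=(15,2) nearest=3 d=8 new=(13,6) → add node 5 parent=3 cost=12
6. q=(36,42) nearest=4 d=28 new=(17,18) → add node 6 parent=4 cost=16
7. q=(40,43) nearest=6 d=25 new=(21,22) → add node 7 parent=6 cost=20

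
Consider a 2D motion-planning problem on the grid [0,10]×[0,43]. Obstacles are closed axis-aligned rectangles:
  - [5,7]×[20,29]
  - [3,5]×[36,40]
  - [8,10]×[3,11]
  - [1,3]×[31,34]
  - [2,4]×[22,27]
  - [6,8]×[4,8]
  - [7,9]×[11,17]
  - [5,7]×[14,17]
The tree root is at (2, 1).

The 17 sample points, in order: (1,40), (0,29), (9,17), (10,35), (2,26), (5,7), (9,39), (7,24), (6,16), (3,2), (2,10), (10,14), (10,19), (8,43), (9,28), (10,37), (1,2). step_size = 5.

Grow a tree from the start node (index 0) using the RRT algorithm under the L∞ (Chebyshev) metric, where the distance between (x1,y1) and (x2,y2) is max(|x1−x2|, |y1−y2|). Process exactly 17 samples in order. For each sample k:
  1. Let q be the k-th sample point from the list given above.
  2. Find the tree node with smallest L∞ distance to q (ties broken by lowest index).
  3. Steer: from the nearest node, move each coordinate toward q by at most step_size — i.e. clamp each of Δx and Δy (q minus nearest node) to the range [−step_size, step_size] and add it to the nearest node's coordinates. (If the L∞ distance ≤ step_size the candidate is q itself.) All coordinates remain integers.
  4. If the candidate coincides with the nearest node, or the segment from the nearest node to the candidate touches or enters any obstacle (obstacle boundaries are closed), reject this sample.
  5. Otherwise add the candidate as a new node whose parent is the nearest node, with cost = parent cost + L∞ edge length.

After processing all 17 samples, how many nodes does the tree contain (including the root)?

1. q=(1,40) nearest=0 d=39 new=(1,6) → add node 1 parent=0 cost=5
2. q=(0,29) nearest=1 d=23 new=(0,11) → add node 2 parent=1 cost=10
3. q=(9,17) nearest=2 d=9 new=(5,16) → blocked by [5,7]×[14,17], reject
4. q=(10,35) nearest=2 d=24 new=(5,16) → blocked by [5,7]×[14,17], reject
5. q=(2,26) nearest=2 d=15 new=(2,16) → add node 3 parent=2 cost=15
6. q=(5,7) nearest=1 d=4 new=(5,7) → add node 4 parent=1 cost=9
7. q=(9,39) nearest=3 d=23 new=(7,21) → blocked by [5,7]×[20,29], reject
8. q=(7,24) nearest=3 d=8 new=(7,21) → blocked by [5,7]×[20,29], reject
9. q=(6,16) nearest=3 d=4 new=(6,16) → blocked by [5,7]×[14,17], reject
10. q=(3,2) nearest=0 d=1 new=(3,2) → add node 5 parent=0 cost=1
11. q=(2,10) nearest=2 d=2 new=(2,10) → add node 6 parent=2 cost=12
12. q=(10,14) nearest=4 d=7 new=(10,12) → blocked by [8,10]×[3,11], reject
13. q=(10,19) nearest=3 d=8 new=(7,19) → add node 7 parent=3 cost=20
14. q=(8,43) nearest=7 d=24 new=(8,24) → add node 8 parent=7 cost=25
15. q=(9,28) nearest=8 d=4 new=(9,28) → add node 9 parent=8 cost=29
16. q=(10,37) nearest=9 d=9 new=(10,33) → add node 10 parent=9 cost=34
17. q=(1,2) nearest=0 d=1 new=(1,2) → add node 11 parent=0 cost=1

Node count: 12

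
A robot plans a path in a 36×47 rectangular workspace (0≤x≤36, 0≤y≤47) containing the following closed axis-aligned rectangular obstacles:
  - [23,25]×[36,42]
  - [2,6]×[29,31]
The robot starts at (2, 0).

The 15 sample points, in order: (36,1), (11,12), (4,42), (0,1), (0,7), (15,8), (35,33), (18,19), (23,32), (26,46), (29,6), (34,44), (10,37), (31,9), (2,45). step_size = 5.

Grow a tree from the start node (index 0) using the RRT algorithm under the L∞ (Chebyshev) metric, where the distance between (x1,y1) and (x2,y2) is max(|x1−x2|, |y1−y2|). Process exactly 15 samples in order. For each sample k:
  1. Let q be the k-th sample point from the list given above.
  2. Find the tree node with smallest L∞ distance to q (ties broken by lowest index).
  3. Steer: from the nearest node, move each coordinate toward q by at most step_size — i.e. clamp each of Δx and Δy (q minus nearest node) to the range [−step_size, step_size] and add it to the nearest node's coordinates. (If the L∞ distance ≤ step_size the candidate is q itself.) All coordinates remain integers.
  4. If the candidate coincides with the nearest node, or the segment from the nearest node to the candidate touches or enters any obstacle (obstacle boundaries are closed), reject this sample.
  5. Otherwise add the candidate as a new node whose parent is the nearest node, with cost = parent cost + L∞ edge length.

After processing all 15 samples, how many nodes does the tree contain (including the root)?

Node count: 16

1. q=(36,1) nearest=0 d=34 new=(7,1) → add node 1 parent=0 cost=5
2. q=(11,12) nearest=1 d=11 new=(11,6) → add node 2 parent=1 cost=10
3. q=(4,42) nearest=2 d=36 new=(6,11) → add node 3 parent=2 cost=15
4. q=(0,1) nearest=0 d=2 new=(0,1) → add node 4 parent=0 cost=2
5. q=(0,7) nearest=3 d=6 new=(1,7) → add node 5 parent=3 cost=20
6. q=(15,8) nearest=2 d=4 new=(15,8) → add node 6 parent=2 cost=14
7. q=(35,33) nearest=6 d=25 new=(20,13) → add node 7 parent=6 cost=19
8. q=(18,19) nearest=7 d=6 new=(18,18) → add node 8 parent=7 cost=24
9. q=(23,32) nearest=8 d=14 new=(23,23) → add node 9 parent=8 cost=29
10. q=(26,46) nearest=9 d=23 new=(26,28) → add node 10 parent=9 cost=34
11. q=(29,6) nearest=7 d=9 new=(25,8) → add node 11 parent=7 cost=24
12. q=(34,44) nearest=10 d=16 new=(31,33) → add node 12 parent=10 cost=39
13. q=(10,37) nearest=9 d=14 new=(18,28) → add node 13 parent=9 cost=34
14. q=(31,9) nearest=11 d=6 new=(30,9) → add node 14 parent=11 cost=29
15. q=(2,45) nearest=13 d=17 new=(13,33) → add node 15 parent=13 cost=39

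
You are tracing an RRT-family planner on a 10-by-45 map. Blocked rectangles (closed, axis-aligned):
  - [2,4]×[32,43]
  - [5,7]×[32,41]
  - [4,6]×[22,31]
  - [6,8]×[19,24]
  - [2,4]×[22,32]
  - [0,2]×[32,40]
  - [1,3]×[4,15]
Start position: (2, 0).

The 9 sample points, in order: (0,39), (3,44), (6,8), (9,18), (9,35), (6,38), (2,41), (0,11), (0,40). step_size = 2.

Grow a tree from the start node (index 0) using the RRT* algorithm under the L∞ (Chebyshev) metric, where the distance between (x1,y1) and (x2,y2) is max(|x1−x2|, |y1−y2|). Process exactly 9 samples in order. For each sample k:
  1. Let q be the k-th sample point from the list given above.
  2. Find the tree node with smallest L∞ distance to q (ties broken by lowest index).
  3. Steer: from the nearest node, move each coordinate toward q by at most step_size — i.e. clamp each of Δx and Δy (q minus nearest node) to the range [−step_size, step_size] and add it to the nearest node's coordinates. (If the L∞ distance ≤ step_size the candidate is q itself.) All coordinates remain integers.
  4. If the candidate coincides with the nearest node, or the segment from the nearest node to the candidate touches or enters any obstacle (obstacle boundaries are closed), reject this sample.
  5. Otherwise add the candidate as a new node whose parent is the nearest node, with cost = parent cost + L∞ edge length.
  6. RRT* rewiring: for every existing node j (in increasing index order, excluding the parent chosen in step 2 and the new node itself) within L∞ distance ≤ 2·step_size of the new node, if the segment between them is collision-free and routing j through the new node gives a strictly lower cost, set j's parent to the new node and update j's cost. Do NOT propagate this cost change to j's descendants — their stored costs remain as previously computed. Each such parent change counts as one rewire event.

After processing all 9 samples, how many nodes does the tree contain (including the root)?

1. q=(0,39) nearest=0 d=39 new=(0,2) → add node 1 parent=0 cost=2
2. q=(3,44) nearest=1 d=42 new=(2,4) → blocked by [1,3]×[4,15], reject
3. q=(6,8) nearest=1 d=6 new=(2,4) → blocked by [1,3]×[4,15], reject
4. q=(9,18) nearest=1 d=16 new=(2,4) → blocked by [1,3]×[4,15], reject
5. q=(9,35) nearest=1 d=33 new=(2,4) → blocked by [1,3]×[4,15], reject
6. q=(6,38) nearest=1 d=36 new=(2,4) → blocked by [1,3]×[4,15], reject
7. q=(2,41) nearest=1 d=39 new=(2,4) → blocked by [1,3]×[4,15], reject
8. q=(0,11) nearest=1 d=9 new=(0,4) → add node 2 parent=1 cost=4
9. q=(0,40) nearest=2 d=36 new=(0,6) → add node 3 parent=2 cost=6

Node count: 4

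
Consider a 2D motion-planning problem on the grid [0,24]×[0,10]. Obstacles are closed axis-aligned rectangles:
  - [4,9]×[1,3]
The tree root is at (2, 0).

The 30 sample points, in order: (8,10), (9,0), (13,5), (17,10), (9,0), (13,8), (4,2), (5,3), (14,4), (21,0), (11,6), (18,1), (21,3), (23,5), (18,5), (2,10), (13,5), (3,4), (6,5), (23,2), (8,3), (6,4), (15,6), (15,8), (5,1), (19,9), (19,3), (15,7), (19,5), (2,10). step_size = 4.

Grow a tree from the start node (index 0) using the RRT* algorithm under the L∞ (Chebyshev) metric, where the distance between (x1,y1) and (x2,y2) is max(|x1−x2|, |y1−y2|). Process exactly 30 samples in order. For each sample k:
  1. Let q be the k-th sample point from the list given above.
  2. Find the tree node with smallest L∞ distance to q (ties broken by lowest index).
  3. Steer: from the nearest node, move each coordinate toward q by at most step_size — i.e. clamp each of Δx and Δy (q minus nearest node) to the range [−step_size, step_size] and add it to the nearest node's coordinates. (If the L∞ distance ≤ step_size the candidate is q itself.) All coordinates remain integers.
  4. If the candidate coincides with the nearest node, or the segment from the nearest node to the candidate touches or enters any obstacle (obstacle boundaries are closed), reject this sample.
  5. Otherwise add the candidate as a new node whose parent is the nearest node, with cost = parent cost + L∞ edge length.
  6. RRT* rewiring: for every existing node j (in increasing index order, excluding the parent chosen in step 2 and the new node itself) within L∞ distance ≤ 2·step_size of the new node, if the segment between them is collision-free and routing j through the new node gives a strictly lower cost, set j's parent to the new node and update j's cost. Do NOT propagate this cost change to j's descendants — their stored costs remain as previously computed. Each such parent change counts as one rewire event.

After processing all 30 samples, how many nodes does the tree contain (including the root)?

1. q=(8,10) nearest=0 d=10 new=(6,4) → blocked by [4,9]×[1,3], reject
2. q=(9,0) nearest=0 d=7 new=(6,0) → add node 1 parent=0 cost=4
3. q=(13,5) nearest=1 d=7 new=(10,4) → blocked by [4,9]×[1,3], reject
4. q=(17,10) nearest=1 d=11 new=(10,4) → blocked by [4,9]×[1,3], reject
5. q=(9,0) nearest=1 d=3 new=(9,0) → add node 2 parent=1 cost=7
6. q=(13,8) nearest=1 d=8 new=(10,4) → blocked by [4,9]×[1,3], reject
7. q=(4,2) nearest=0 d=2 new=(4,2) → blocked by [4,9]×[1,3], reject
8. q=(5,3) nearest=0 d=3 new=(5,3) → blocked by [4,9]×[1,3], reject
9. q=(14,4) nearest=2 d=5 new=(13,4) → add node 3 parent=2 cost=11
10. q=(21,0) nearest=3 d=8 new=(17,0) → add node 4 parent=3 cost=15
11. q=(11,6) nearest=3 d=2 new=(11,6) → add node 5 parent=3 cost=13
12. q=(18,1) nearest=4 d=1 new=(18,1) → add node 6 parent=4 cost=16
13. q=(21,3) nearest=6 d=3 new=(21,3) → add node 7 parent=6 cost=19
14. q=(23,5) nearest=7 d=2 new=(23,5) → add node 8 parent=7 cost=21
15. q=(18,5) nearest=7 d=3 new=(18,5) → add node 9 parent=7 cost=22
16. q=(2,10) nearest=5 d=9 new=(7,10) → add node 10 parent=5 cost=17
17. q=(13,5) nearest=3 d=1 new=(13,5) → add node 11 parent=3 cost=12; rewire 9→11 (17<22)
18. q=(3,4) nearest=0 d=4 new=(3,4) → add node 12 parent=0 cost=4; rewire 5→12 (12<13); rewire 10→12 (10<17)
19. q=(6,5) nearest=12 d=3 new=(6,5) → add node 13 parent=12 cost=7
20. q=(23,2) nearest=7 d=2 new=(23,2) → add node 14 parent=7 cost=21
21. q=(8,3) nearest=13 d=2 new=(8,3) → blocked by [4,9]×[1,3], reject
22. q=(6,4) nearest=13 d=1 new=(6,4) → add node 15 parent=13 cost=8
23. q=(15,6) nearest=3 d=2 new=(15,6) → add node 16 parent=3 cost=13; rewire 9→16 (16<17)
24. q=(15,8) nearest=16 d=2 new=(15,8) → add node 17 parent=16 cost=15
25. q=(5,1) nearest=1 d=1 new=(5,1) → blocked by [4,9]×[1,3], reject
26. q=(19,9) nearest=8 d=4 new=(19,9) → add node 18 parent=8 cost=25
27. q=(19,3) nearest=6 d=2 new=(19,3) → add node 19 parent=6 cost=18; rewire 18→19 (24<25)
28. q=(15,7) nearest=16 d=1 new=(15,7) → add node 20 parent=16 cost=14; rewire 18→20 (18<24)
29. q=(19,5) nearest=9 d=1 new=(19,5) → add node 21 parent=9 cost=17
30. q=(2,10) nearest=10 d=5 new=(3,10) → add node 22 parent=10 cost=14

Node count: 23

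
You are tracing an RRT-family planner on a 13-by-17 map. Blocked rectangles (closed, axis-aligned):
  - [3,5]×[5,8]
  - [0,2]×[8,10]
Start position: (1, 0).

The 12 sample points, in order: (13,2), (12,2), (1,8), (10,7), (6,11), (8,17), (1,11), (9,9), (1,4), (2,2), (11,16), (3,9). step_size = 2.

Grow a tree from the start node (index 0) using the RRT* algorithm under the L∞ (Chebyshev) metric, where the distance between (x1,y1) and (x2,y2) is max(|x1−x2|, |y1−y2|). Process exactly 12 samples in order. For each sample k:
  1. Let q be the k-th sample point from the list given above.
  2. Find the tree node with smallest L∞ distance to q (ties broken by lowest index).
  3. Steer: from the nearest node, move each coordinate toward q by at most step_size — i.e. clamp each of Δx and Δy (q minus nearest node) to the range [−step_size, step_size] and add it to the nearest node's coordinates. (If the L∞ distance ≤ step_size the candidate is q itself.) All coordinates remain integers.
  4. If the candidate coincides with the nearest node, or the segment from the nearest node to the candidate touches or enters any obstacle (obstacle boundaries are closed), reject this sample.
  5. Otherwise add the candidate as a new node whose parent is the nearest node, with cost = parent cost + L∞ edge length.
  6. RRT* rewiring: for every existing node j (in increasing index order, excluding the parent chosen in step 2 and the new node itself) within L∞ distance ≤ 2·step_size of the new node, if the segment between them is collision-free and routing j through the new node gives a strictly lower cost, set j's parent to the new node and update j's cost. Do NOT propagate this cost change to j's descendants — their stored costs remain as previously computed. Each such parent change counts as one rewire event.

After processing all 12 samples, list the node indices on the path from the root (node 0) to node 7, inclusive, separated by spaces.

Path: 0 1 7

1. q=(13,2) nearest=0 d=12 new=(3,2) → add node 1 parent=0 cost=2
2. q=(12,2) nearest=1 d=9 new=(5,2) → add node 2 parent=1 cost=4
3. q=(1,8) nearest=1 d=6 new=(1,4) → add node 3 parent=1 cost=4
4. q=(10,7) nearest=2 d=5 new=(7,4) → add node 4 parent=2 cost=6
5. q=(6,11) nearest=3 d=7 new=(3,6) → blocked by [3,5]×[5,8], reject
6. q=(8,17) nearest=3 d=13 new=(3,6) → blocked by [3,5]×[5,8], reject
7. q=(1,11) nearest=3 d=7 new=(1,6) → add node 5 parent=3 cost=6
8. q=(9,9) nearest=4 d=5 new=(9,6) → add node 6 parent=4 cost=8
9. q=(1,4) nearest=3 d=0 → coincident, reject
10. q=(2,2) nearest=1 d=1 new=(2,2) → add node 7 parent=1 cost=3
11. q=(11,16) nearest=5 d=10 new=(3,8) → blocked by [3,5]×[5,8], reject
12. q=(3,9) nearest=5 d=3 new=(3,8) → blocked by [3,5]×[5,8], reject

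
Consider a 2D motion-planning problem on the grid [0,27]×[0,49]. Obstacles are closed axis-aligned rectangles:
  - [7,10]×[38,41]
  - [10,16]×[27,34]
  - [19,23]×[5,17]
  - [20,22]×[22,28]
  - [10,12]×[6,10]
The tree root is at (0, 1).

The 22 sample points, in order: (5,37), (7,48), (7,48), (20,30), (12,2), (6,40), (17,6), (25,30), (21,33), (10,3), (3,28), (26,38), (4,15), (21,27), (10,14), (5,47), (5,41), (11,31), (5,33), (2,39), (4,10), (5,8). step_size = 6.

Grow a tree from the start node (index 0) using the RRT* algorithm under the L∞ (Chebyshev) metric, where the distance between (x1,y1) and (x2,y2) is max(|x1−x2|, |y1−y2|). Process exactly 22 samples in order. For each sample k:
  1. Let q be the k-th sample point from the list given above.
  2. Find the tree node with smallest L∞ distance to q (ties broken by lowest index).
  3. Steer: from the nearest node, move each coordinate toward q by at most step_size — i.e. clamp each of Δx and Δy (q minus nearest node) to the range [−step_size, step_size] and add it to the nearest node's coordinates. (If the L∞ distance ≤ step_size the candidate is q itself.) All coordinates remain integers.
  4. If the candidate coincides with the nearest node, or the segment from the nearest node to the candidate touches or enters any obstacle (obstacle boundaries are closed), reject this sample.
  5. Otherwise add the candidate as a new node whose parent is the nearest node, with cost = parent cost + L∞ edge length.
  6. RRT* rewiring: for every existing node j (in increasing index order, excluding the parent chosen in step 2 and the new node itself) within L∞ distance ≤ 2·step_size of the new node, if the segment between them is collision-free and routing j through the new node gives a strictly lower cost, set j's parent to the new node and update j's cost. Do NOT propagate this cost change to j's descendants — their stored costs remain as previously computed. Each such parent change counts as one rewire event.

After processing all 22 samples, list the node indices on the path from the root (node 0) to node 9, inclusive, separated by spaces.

1. q=(5,37) nearest=0 d=36 new=(5,7) → add node 1 parent=0 cost=6
2. q=(7,48) nearest=1 d=41 new=(7,13) → add node 2 parent=1 cost=12
3. q=(7,48) nearest=2 d=35 new=(7,19) → add node 3 parent=2 cost=18
4. q=(20,30) nearest=3 d=13 new=(13,25) → add node 4 parent=3 cost=24
5. q=(12,2) nearest=1 d=7 new=(11,2) → add node 5 parent=1 cost=12
6. q=(6,40) nearest=4 d=15 new=(7,31) → blocked by [10,16]×[27,34], reject
7. q=(17,6) nearest=5 d=6 new=(17,6) → add node 6 parent=5 cost=18
8. q=(25,30) nearest=4 d=12 new=(19,30) → blocked by [10,16]×[27,34], reject
9. q=(21,33) nearest=4 d=8 new=(19,31) → blocked by [10,16]×[27,34], reject
10. q=(10,3) nearest=5 d=1 new=(10,3) → add node 7 parent=5 cost=13
11. q=(3,28) nearest=3 d=9 new=(3,25) → add node 8 parent=3 cost=24
12. q=(26,38) nearest=4 d=13 new=(19,31) → blocked by [10,16]×[27,34], reject
13. q=(4,15) nearest=2 d=3 new=(4,15) → add node 9 parent=2 cost=15
14. q=(21,27) nearest=4 d=8 new=(19,27) → add node 10 parent=4 cost=30
15. q=(10,14) nearest=2 d=3 new=(10,14) → add node 11 parent=2 cost=15
16. q=(5,47) nearest=10 d=20 new=(13,33) → blocked by [10,16]×[27,34], reject
17. q=(5,41) nearest=10 d=14 new=(13,33) → blocked by [10,16]×[27,34], reject
18. q=(11,31) nearest=4 d=6 new=(11,31) → blocked by [10,16]×[27,34], reject
19. q=(5,33) nearest=4 d=8 new=(7,31) → blocked by [10,16]×[27,34], reject
20. q=(2,39) nearest=4 d=14 new=(7,31) → blocked by [10,16]×[27,34], reject
21. q=(4,10) nearest=1 d=3 new=(4,10) → add node 12 parent=1 cost=9; rewire 9→12 (14<15)
22. q=(5,8) nearest=1 d=1 new=(5,8) → add node 13 parent=1 cost=7; rewire 7→13 (12<13); rewire 11→13 (13<15)

Path: 0 1 12 9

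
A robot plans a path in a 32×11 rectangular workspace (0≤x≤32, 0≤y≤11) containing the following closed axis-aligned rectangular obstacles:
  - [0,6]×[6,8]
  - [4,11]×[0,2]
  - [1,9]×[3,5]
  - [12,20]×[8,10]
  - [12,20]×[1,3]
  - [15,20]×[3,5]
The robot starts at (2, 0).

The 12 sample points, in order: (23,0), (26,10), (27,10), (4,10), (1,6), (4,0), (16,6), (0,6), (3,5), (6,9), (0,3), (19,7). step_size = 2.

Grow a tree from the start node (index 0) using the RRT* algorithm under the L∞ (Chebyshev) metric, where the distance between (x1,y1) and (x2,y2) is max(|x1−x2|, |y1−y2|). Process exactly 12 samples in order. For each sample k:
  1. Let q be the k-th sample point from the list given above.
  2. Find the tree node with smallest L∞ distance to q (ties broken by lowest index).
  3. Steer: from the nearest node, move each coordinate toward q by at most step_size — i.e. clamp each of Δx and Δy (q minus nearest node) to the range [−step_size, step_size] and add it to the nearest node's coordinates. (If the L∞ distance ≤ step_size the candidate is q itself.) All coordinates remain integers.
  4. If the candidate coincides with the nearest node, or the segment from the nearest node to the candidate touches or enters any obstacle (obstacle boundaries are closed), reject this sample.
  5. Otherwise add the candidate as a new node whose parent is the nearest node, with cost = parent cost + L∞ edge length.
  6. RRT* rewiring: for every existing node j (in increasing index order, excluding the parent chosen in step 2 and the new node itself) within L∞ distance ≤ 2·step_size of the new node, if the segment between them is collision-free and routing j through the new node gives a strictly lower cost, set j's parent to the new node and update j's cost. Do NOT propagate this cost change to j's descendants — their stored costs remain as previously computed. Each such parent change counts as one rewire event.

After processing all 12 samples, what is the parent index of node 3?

1. q=(23,0) nearest=0 d=21 new=(4,0) → blocked by [4,11]×[0,2], reject
2. q=(26,10) nearest=0 d=24 new=(4,2) → blocked by [4,11]×[0,2], reject
3. q=(27,10) nearest=0 d=25 new=(4,2) → blocked by [4,11]×[0,2], reject
4. q=(4,10) nearest=0 d=10 new=(4,2) → blocked by [4,11]×[0,2], reject
5. q=(1,6) nearest=0 d=6 new=(1,2) → add node 1 parent=0 cost=2
6. q=(4,0) nearest=0 d=2 new=(4,0) → blocked by [4,11]×[0,2], reject
7. q=(16,6) nearest=0 d=14 new=(4,2) → blocked by [4,11]×[0,2], reject
8. q=(0,6) nearest=1 d=4 new=(0,4) → add node 2 parent=1 cost=4
9. q=(3,5) nearest=1 d=3 new=(3,4) → blocked by [1,9]×[3,5], reject
10. q=(6,9) nearest=2 d=6 new=(2,6) → blocked by [0,6]×[6,8], reject
11. q=(0,3) nearest=1 d=1 new=(0,3) → add node 3 parent=1 cost=3
12. q=(19,7) nearest=0 d=17 new=(4,2) → blocked by [4,11]×[0,2], reject

Parent of node 3: 1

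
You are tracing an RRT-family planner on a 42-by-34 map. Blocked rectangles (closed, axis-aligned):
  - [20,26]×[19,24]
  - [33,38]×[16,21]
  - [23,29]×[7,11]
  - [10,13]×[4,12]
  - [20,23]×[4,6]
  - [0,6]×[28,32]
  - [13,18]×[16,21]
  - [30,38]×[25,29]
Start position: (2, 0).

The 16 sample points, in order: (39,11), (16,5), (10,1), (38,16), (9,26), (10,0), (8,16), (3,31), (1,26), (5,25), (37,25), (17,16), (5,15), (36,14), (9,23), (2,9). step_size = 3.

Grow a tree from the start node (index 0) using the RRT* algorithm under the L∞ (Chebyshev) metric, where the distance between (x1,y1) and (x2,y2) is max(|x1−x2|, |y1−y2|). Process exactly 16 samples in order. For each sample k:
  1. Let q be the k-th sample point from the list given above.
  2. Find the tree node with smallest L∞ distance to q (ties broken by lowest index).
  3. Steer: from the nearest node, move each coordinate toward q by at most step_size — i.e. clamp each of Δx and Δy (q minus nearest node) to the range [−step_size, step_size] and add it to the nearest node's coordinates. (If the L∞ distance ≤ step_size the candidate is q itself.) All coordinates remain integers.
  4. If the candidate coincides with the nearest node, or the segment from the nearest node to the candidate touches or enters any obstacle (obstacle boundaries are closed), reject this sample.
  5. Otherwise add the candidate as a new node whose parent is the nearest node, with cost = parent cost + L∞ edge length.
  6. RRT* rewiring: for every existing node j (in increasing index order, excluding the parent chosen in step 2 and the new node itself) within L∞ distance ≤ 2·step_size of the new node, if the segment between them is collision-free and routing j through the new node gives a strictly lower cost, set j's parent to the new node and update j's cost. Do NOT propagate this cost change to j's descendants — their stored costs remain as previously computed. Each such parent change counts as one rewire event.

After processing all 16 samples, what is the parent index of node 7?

Parent of node 7: 6

1. q=(39,11) nearest=0 d=37 new=(5,3) → add node 1 parent=0 cost=3
2. q=(16,5) nearest=1 d=11 new=(8,5) → add node 2 parent=1 cost=6
3. q=(10,1) nearest=2 d=4 new=(10,2) → add node 3 parent=2 cost=9
4. q=(38,16) nearest=3 d=28 new=(13,5) → blocked by [10,13]×[4,12], reject
5. q=(9,26) nearest=2 d=21 new=(9,8) → add node 4 parent=2 cost=9
6. q=(10,0) nearest=3 d=2 new=(10,0) → add node 5 parent=3 cost=11
7. q=(8,16) nearest=4 d=8 new=(8,11) → add node 6 parent=4 cost=12
8. q=(3,31) nearest=6 d=20 new=(5,14) → add node 7 parent=6 cost=15
9. q=(1,26) nearest=7 d=12 new=(2,17) → add node 8 parent=7 cost=18
10. q=(5,25) nearest=8 d=8 new=(5,20) → add node 9 parent=8 cost=21
11. q=(37,25) nearest=3 d=27 new=(13,5) → blocked by [10,13]×[4,12], reject
12. q=(17,16) nearest=4 d=8 new=(12,11) → blocked by [10,13]×[4,12], reject
13. q=(5,15) nearest=7 d=1 new=(5,15) → add node 10 parent=7 cost=16
14. q=(36,14) nearest=3 d=26 new=(13,5) → blocked by [10,13]×[4,12], reject
15. q=(9,23) nearest=9 d=4 new=(8,23) → add node 11 parent=9 cost=24
16. q=(2,9) nearest=7 d=5 new=(2,11) → add node 12 parent=7 cost=18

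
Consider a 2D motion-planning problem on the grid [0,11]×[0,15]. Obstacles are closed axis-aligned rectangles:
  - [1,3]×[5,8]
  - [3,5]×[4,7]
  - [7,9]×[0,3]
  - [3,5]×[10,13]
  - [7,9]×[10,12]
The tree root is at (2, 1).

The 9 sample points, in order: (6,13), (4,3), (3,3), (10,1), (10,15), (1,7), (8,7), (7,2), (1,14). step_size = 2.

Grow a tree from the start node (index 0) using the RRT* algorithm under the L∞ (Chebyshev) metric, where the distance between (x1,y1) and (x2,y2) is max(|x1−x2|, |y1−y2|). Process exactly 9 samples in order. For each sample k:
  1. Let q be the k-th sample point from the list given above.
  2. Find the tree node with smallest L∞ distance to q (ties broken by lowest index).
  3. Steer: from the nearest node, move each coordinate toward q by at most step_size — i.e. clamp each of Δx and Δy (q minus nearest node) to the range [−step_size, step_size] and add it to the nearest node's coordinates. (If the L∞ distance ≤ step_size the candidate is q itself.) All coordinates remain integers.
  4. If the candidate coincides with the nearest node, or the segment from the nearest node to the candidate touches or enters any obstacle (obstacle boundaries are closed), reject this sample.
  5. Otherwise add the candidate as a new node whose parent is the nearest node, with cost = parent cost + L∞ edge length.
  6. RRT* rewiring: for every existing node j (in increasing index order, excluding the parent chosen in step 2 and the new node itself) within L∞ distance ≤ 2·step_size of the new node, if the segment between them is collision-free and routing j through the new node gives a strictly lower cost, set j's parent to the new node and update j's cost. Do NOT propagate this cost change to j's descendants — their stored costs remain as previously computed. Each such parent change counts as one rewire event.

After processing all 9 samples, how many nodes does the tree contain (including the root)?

Node count: 4

1. q=(6,13) nearest=0 d=12 new=(4,3) → add node 1 parent=0 cost=2
2. q=(4,3) nearest=1 d=0 → coincident, reject
3. q=(3,3) nearest=1 d=1 new=(3,3) → add node 2 parent=1 cost=3
4. q=(10,1) nearest=1 d=6 new=(6,1) → add node 3 parent=1 cost=4
5. q=(10,15) nearest=1 d=12 new=(6,5) → blocked by [3,5]×[4,7], reject
6. q=(1,7) nearest=1 d=4 new=(2,5) → blocked by [1,3]×[5,8], reject
7. q=(8,7) nearest=1 d=4 new=(6,5) → blocked by [3,5]×[4,7], reject
8. q=(7,2) nearest=3 d=1 new=(7,2) → blocked by [7,9]×[0,3], reject
9. q=(1,14) nearest=1 d=11 new=(2,5) → blocked by [1,3]×[5,8], reject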